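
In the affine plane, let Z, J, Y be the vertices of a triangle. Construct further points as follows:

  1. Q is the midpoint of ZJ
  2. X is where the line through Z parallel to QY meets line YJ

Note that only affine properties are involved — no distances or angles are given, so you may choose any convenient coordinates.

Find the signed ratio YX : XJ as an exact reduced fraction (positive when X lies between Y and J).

YX:XJ = -1/2

Work in coordinates with Z = (0, 0), J = (1, 0), Y = (0, 1).
1. Q is the midpoint of ZJ ⇒ Q = (1/2, 0)
2. X is where the line through Z parallel to QY meets line YJ ⇒ X = (-1, 2)
X = Y + t·(J−Y) with t = -1, so YX:XJ = t:(1−t) = -1:2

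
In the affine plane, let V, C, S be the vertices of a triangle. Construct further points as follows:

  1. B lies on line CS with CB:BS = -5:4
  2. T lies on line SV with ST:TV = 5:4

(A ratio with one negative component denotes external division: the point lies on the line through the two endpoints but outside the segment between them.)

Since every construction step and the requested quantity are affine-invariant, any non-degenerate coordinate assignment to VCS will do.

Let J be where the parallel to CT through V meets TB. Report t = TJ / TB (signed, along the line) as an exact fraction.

Choose coordinates V = (0, 0), C = (1, 0), S = (0, 1).
1. B lies on line CS with CB:BS = -5:4 ⇒ B = (-4, 5)
2. T lies on line SV with ST:TV = 5:4 ⇒ T = (0, 4/9)
through V parallel to CT: direction (-1, 4/9); meets TB at J = (16/25, -64/225)
J = T + t·(B−T) with t = -4/25

t = -4/25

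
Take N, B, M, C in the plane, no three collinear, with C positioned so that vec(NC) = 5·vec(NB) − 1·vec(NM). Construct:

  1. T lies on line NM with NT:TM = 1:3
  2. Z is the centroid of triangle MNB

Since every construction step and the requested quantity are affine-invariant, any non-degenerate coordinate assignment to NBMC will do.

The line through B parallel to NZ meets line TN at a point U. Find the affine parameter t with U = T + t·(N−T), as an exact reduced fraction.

Assign N = (0, 0), B = (1, 0), M = (0, 1), C = (5, -1) — the answer is frame-independent, so this choice is without loss of generality.
1. T lies on line NM with NT:TM = 1:3 ⇒ T = (0, 1/4)
2. Z is the centroid of triangle MNB ⇒ Z = (1/3, 1/3)
through B parallel to NZ: direction (1/3, 1/3); meets TN at U = (0, -1)
U = T + t·(N−T) with t = 5

t = 5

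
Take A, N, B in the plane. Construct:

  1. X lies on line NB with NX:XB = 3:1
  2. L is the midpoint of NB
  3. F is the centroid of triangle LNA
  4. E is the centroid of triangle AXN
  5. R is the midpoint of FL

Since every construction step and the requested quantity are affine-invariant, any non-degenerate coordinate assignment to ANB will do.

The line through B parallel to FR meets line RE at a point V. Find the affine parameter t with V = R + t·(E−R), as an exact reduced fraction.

Set A = (0, 0), N = (1, 0), B = (0, 1); any affine frame gives the same invariant.
1. X lies on line NB with NX:XB = 3:1 ⇒ X = (1/4, 3/4)
2. L is the midpoint of NB ⇒ L = (1/2, 1/2)
3. F is the centroid of triangle LNA ⇒ F = (1/2, 1/6)
4. E is the centroid of triangle AXN ⇒ E = (5/12, 1/4)
5. R is the midpoint of FL ⇒ R = (1/2, 1/3)
through B parallel to FR: direction (0, 1/6); meets RE at V = (0, -1/6)
V = R + t·(E−R) with t = 6

t = 6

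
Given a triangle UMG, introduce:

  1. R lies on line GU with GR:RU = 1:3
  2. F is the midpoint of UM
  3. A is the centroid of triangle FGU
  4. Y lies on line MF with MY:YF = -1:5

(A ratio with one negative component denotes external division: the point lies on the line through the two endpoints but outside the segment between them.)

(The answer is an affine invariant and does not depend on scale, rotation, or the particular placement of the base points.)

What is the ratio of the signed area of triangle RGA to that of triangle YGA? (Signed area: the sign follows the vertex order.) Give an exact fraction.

[RGA]:[YGA] = -1/14

Work in coordinates with U = (0, 0), M = (1, 0), G = (0, 1).
1. R lies on line GU with GR:RU = 1:3 ⇒ R = (0, 3/4)
2. F is the midpoint of UM ⇒ F = (1/2, 0)
3. A is the centroid of triangle FGU ⇒ A = (1/6, 1/3)
4. Y lies on line MF with MY:YF = -1:5 ⇒ Y = (9/8, 0)
2·[RGA] = -1/24, 2·[YGA] = 7/12
[RGA]:[YGA] = -1/24:7/12 = -1/14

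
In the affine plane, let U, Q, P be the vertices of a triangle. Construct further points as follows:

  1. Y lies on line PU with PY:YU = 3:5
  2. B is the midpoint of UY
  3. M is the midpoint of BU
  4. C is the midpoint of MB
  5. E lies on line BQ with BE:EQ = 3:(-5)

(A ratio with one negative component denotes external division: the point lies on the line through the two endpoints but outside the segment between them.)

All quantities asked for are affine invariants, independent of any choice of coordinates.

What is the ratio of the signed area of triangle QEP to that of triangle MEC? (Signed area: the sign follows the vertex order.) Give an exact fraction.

Choose coordinates U = (0, 0), Q = (1, 0), P = (0, 1).
1. Y lies on line PU with PY:YU = 3:5 ⇒ Y = (0, 5/8)
2. B is the midpoint of UY ⇒ B = (0, 5/16)
3. M is the midpoint of BU ⇒ M = (0, 5/32)
4. C is the midpoint of MB ⇒ C = (0, 15/64)
5. E lies on line BQ with BE:EQ = 3:(-5) ⇒ E = (-3/2, 25/32)
2·[QEP] = -55/32, 2·[MEC] = -15/128
[QEP]:[MEC] = -55/32:-15/128 = 44/3

[QEP]:[MEC] = 44/3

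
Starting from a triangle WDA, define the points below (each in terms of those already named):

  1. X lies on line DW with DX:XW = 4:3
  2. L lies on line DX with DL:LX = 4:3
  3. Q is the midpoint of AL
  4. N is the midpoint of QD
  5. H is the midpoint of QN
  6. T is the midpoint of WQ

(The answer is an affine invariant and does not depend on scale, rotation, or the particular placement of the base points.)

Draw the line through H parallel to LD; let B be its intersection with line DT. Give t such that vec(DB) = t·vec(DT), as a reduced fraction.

Set W = (0, 0), D = (1, 0), A = (0, 1); any affine frame gives the same invariant.
1. X lies on line DW with DX:XW = 4:3 ⇒ X = (3/7, 0)
2. L lies on line DX with DL:LX = 4:3 ⇒ L = (33/49, 0)
3. Q is the midpoint of AL ⇒ Q = (33/98, 1/2)
4. N is the midpoint of QD ⇒ N = (131/196, 1/4)
5. H is the midpoint of QN ⇒ H = (197/392, 3/8)
6. T is the midpoint of WQ ⇒ T = (33/196, 1/4)
through H parallel to LD: direction (16/49, 0); meets DT at B = (-97/392, 3/8)
B = D + t·(T−D) with t = 3/2

t = 3/2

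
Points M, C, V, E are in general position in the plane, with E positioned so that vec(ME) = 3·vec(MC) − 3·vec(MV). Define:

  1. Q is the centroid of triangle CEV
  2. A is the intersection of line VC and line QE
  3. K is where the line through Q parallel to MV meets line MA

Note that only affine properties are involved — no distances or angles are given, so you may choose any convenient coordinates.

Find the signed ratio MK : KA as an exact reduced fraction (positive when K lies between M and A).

MK:KA = -8/5

Work in coordinates with M = (0, 0), C = (1, 0), V = (0, 1), E = (3, -3).
1. Q is the centroid of triangle CEV ⇒ Q = (4/3, -2/3)
2. A is the intersection of line VC and line QE ⇒ A = (1/2, 1/2)
3. K is where the line through Q parallel to MV meets line MA ⇒ K = (4/3, 4/3)
K = M + t·(A−M) with t = 8/3, so MK:KA = t:(1−t) = 8/3:-5/3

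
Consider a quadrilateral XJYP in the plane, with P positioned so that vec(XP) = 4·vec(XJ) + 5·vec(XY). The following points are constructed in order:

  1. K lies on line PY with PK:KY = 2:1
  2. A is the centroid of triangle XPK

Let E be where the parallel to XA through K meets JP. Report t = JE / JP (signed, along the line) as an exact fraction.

Work in coordinates with X = (0, 0), J = (1, 0), Y = (0, 1), P = (4, 5).
1. K lies on line PY with PK:KY = 2:1 ⇒ K = (4/3, 7/3)
2. A is the centroid of triangle XPK ⇒ A = (16/9, 22/9)
through K parallel to XA: direction (16/9, 22/9); meets JP at E = (52/7, 75/7)
E = J + t·(P−J) with t = 15/7

t = 15/7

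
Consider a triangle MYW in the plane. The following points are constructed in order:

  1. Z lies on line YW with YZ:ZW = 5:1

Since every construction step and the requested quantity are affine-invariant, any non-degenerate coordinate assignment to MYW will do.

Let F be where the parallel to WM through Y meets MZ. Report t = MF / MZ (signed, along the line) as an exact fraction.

t = 6

Assign M = (0, 0), Y = (1, 0), W = (0, 1) — the answer is frame-independent, so this choice is without loss of generality.
1. Z lies on line YW with YZ:ZW = 5:1 ⇒ Z = (1/6, 5/6)
through Y parallel to WM: direction (0, -1); meets MZ at F = (1, 5)
F = M + t·(Z−M) with t = 6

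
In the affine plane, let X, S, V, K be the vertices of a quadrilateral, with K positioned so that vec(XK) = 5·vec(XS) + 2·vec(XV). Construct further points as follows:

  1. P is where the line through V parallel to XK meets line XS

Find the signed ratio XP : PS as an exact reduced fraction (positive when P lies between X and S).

XP:PS = -5/7

Set X = (0, 0), S = (1, 0), V = (0, 1), K = (5, 2); any affine frame gives the same invariant.
1. P is where the line through V parallel to XK meets line XS ⇒ P = (-5/2, 0)
P = X + t·(S−X) with t = -5/2, so XP:PS = t:(1−t) = -5/2:7/2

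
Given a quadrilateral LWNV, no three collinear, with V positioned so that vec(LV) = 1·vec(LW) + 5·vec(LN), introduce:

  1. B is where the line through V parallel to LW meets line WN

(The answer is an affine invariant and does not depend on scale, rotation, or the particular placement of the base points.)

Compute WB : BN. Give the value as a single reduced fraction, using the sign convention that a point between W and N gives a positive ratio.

WB:BN = -5/4

Work in coordinates with L = (0, 0), W = (1, 0), N = (0, 1), V = (1, 5).
1. B is where the line through V parallel to LW meets line WN ⇒ B = (-4, 5)
B = W + t·(N−W) with t = 5, so WB:BN = t:(1−t) = 5:-4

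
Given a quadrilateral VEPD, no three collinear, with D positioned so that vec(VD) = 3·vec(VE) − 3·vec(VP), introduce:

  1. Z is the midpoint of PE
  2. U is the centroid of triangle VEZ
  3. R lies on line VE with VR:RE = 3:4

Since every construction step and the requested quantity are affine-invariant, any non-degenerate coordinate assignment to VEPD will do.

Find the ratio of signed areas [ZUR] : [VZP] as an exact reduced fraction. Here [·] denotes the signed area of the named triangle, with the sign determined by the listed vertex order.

[ZUR]:[VZP] = -1/21

Set V = (0, 0), E = (1, 0), P = (0, 1), D = (3, -3); any affine frame gives the same invariant.
1. Z is the midpoint of PE ⇒ Z = (1/2, 1/2)
2. U is the centroid of triangle VEZ ⇒ U = (1/2, 1/6)
3. R lies on line VE with VR:RE = 3:4 ⇒ R = (3/7, 0)
2·[ZUR] = -1/42, 2·[VZP] = 1/2
[ZUR]:[VZP] = -1/42:1/2 = -1/21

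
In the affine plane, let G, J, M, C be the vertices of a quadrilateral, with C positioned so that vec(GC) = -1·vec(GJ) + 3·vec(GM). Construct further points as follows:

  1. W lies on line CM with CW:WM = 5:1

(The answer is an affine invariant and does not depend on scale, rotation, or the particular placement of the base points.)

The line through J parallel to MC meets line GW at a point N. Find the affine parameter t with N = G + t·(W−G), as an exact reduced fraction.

Assign G = (0, 0), J = (1, 0), M = (0, 1), C = (-1, 3) — the answer is frame-independent, so this choice is without loss of generality.
1. W lies on line CM with CW:WM = 5:1 ⇒ W = (-1/6, 4/3)
through J parallel to MC: direction (-1, 2); meets GW at N = (-1/3, 8/3)
N = G + t·(W−G) with t = 2

t = 2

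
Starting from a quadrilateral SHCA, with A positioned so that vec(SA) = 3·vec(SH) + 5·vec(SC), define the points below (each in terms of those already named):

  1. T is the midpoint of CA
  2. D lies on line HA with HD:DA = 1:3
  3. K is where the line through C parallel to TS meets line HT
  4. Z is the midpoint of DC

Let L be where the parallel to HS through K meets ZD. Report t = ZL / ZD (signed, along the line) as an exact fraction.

t = 27

Assign S = (0, 0), H = (1, 0), C = (0, 1), A = (3, 5) — the answer is frame-independent, so this choice is without loss of generality.
1. T is the midpoint of CA ⇒ T = (3/2, 3)
2. D lies on line HA with HD:DA = 1:3 ⇒ D = (3/2, 5/4)
3. K is where the line through C parallel to TS meets line HT ⇒ K = (7/4, 9/2)
4. Z is the midpoint of DC ⇒ Z = (3/4, 9/8)
through K parallel to HS: direction (-1, 0); meets ZD at L = (21, 9/2)
L = Z + t·(D−Z) with t = 27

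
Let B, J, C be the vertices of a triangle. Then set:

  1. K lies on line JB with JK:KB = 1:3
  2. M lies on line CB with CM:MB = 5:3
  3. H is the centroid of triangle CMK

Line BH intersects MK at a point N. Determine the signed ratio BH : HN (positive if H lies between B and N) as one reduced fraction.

BH:HN = -14/5

Choose coordinates B = (0, 0), J = (1, 0), C = (0, 1).
1. K lies on line JB with JK:KB = 1:3 ⇒ K = (3/4, 0)
2. M lies on line CB with CM:MB = 5:3 ⇒ M = (0, 3/8)
3. H is the centroid of triangle CMK ⇒ H = (1/4, 11/24)
line BH meets MK at N = (9/56, 33/112)
H = B + t·(N−B) with t = 14/9, so BH:HN = 14/9:-5/9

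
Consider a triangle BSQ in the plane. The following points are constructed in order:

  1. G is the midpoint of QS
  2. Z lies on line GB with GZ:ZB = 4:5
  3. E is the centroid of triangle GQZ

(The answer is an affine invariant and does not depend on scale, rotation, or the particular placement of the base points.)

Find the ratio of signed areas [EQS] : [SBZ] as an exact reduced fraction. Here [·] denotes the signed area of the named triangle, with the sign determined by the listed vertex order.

[EQS]:[SBZ] = 8/15

Choose coordinates B = (0, 0), S = (1, 0), Q = (0, 1).
1. G is the midpoint of QS ⇒ G = (1/2, 1/2)
2. Z lies on line GB with GZ:ZB = 4:5 ⇒ Z = (5/18, 5/18)
3. E is the centroid of triangle GQZ ⇒ E = (7/27, 16/27)
2·[EQS] = -4/27, 2·[SBZ] = -5/18
[EQS]:[SBZ] = -4/27:-5/18 = 8/15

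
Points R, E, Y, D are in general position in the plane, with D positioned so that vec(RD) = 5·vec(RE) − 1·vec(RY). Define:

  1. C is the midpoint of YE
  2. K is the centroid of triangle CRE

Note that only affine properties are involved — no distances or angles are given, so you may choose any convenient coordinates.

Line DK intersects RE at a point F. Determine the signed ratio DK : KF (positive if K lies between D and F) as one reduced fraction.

DK:KF = -7

Work in coordinates with R = (0, 0), E = (1, 0), Y = (0, 1), D = (5, -1).
1. C is the midpoint of YE ⇒ C = (1/2, 1/2)
2. K is the centroid of triangle CRE ⇒ K = (1/2, 1/6)
line DK meets RE at F = (8/7, 0)
K = D + t·(F−D) with t = 7/6, so DK:KF = 7/6:-1/6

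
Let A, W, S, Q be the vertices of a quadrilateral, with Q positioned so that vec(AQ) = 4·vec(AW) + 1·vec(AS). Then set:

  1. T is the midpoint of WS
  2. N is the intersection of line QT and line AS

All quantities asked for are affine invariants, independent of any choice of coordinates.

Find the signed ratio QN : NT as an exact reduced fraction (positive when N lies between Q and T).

Choose coordinates A = (0, 0), W = (1, 0), S = (0, 1), Q = (4, 1).
1. T is the midpoint of WS ⇒ T = (1/2, 1/2)
2. N is the intersection of line QT and line AS ⇒ N = (0, 3/7)
N = Q + t·(T−Q) with t = 8/7, so QN:NT = t:(1−t) = 8/7:-1/7

QN:NT = -8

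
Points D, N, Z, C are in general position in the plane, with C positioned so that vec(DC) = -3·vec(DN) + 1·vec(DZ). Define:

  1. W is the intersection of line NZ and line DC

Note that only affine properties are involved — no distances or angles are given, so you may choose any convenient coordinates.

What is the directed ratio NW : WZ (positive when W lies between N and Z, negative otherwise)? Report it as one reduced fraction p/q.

NW:WZ = -1/3

Choose coordinates D = (0, 0), N = (1, 0), Z = (0, 1), C = (-3, 1).
1. W is the intersection of line NZ and line DC ⇒ W = (3/2, -1/2)
W = N + t·(Z−N) with t = -1/2, so NW:WZ = t:(1−t) = -1/2:3/2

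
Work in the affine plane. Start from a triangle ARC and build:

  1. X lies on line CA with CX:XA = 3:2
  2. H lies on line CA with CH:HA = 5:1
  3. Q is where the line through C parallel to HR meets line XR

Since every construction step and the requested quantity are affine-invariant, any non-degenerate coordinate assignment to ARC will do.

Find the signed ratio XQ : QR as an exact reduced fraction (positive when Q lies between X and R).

XQ:QR = -18/25

Assign A = (0, 0), R = (1, 0), C = (0, 1) — the answer is frame-independent, so this choice is without loss of generality.
1. X lies on line CA with CX:XA = 3:2 ⇒ X = (0, 2/5)
2. H lies on line CA with CH:HA = 5:1 ⇒ H = (0, 1/6)
3. Q is where the line through C parallel to HR meets line XR ⇒ Q = (-18/7, 10/7)
Q = X + t·(R−X) with t = -18/7, so XQ:QR = t:(1−t) = -18/7:25/7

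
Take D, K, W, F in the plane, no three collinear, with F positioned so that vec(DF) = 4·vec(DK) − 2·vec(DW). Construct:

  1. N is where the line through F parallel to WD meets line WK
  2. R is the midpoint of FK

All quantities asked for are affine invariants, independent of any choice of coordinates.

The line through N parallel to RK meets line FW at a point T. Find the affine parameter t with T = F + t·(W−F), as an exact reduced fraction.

t = -3

Set D = (0, 0), K = (1, 0), W = (0, 1), F = (4, -2); any affine frame gives the same invariant.
1. N is where the line through F parallel to WD meets line WK ⇒ N = (4, -3)
2. R is the midpoint of FK ⇒ R = (5/2, -1)
through N parallel to RK: direction (-3/2, 1); meets FW at T = (16, -11)
T = F + t·(W−F) with t = -3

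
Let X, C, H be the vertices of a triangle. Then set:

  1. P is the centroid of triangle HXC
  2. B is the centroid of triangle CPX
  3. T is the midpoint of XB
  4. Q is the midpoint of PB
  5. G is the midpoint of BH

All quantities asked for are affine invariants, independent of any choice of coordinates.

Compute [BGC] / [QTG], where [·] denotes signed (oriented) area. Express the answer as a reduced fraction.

[BGC]:[QTG] = 8/3

Assign X = (0, 0), C = (1, 0), H = (0, 1) — the answer is frame-independent, so this choice is without loss of generality.
1. P is the centroid of triangle HXC ⇒ P = (1/3, 1/3)
2. B is the centroid of triangle CPX ⇒ B = (4/9, 1/9)
3. T is the midpoint of XB ⇒ T = (2/9, 1/18)
4. Q is the midpoint of PB ⇒ Q = (7/18, 2/9)
5. G is the midpoint of BH ⇒ G = (2/9, 5/9)
2·[BGC] = -2/9, 2·[QTG] = -1/12
[BGC]:[QTG] = -2/9:-1/12 = 8/3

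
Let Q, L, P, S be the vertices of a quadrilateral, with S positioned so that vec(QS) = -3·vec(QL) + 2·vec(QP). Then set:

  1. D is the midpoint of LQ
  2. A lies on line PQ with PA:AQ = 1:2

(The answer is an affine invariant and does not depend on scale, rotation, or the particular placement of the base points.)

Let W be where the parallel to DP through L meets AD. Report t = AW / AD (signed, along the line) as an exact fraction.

t = 4

Work in coordinates with Q = (0, 0), L = (1, 0), P = (0, 1), S = (-3, 2).
1. D is the midpoint of LQ ⇒ D = (1/2, 0)
2. A lies on line PQ with PA:AQ = 1:2 ⇒ A = (0, 2/3)
through L parallel to DP: direction (-1/2, 1); meets AD at W = (2, -2)
W = A + t·(D−A) with t = 4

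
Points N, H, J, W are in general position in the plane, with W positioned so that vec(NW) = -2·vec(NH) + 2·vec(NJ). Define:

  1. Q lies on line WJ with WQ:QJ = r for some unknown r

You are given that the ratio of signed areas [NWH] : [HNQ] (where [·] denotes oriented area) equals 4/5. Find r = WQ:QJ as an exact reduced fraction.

Assign N = (0, 0), H = (1, 0), J = (0, 1), W = (-2, 2) — the answer is frame-independent, so this choice is without loss of generality.
1. With WQ:QJ = r, write λ = r/(r+1) so Q = W + λ·(J−W); Q is affine-linear in λ
Every point depending on Q is an affine combination of Q and λ-independent points, so each such coordinate is linear in λ; the λ² term in each signed area is a multiple of (J−W)×(J−W) = 0, so 2·[NWH] and 2·[HNQ] are each linear in λ. Evaluating at λ=0 and λ=1:
  2·[NWH] = -2,   2·[HNQ] = λ − 2
So [NWH]:[HNQ] = (-2) / (λ − 2). Setting this equal to 4/5:
  -2 = 4/5·(λ − 2)  ⇒  λ = -1/2
Then r = λ/(1−λ) = (-1/2)/(3/2) = -1/3. Check: with r = -1/3, Q = (-3, 5/2) and [NWH]:[HNQ] = 4/5 as required.

r = -1/3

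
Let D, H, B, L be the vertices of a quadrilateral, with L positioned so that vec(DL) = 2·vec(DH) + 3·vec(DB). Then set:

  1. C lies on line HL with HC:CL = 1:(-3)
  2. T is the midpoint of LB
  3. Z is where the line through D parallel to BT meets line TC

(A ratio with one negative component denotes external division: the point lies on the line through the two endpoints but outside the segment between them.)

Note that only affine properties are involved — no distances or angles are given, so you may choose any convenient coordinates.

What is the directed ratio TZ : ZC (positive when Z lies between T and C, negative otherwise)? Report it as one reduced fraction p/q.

TZ:ZC = 1/2

Assign D = (0, 0), H = (1, 0), B = (0, 1), L = (2, 3) — the answer is frame-independent, so this choice is without loss of generality.
1. C lies on line HL with HC:CL = 1:(-3) ⇒ C = (1/2, -3/2)
2. T is the midpoint of LB ⇒ T = (1, 2)
3. Z is where the line through D parallel to BT meets line TC ⇒ Z = (5/6, 5/6)
Z = T + t·(C−T) with t = 1/3, so TZ:ZC = t:(1−t) = 1/3:2/3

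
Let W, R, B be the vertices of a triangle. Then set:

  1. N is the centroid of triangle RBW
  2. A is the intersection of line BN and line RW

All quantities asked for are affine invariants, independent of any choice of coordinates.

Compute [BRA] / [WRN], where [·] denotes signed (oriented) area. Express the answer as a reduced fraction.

Set W = (0, 0), R = (1, 0), B = (0, 1); any affine frame gives the same invariant.
1. N is the centroid of triangle RBW ⇒ N = (1/3, 1/3)
2. A is the intersection of line BN and line RW ⇒ A = (1/2, 0)
2·[BRA] = -1/2, 2·[WRN] = 1/3
[BRA]:[WRN] = -1/2:1/3 = -3/2

[BRA]:[WRN] = -3/2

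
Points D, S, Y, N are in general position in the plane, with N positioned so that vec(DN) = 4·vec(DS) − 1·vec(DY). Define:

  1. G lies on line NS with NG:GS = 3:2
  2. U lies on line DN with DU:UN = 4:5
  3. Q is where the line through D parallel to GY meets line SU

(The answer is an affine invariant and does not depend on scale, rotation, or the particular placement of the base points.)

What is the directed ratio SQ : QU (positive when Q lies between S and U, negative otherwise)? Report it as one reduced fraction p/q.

Work in coordinates with D = (0, 0), S = (1, 0), Y = (0, 1), N = (4, -1).
1. G lies on line NS with NG:GS = 3:2 ⇒ G = (11/5, -2/5)
2. U lies on line DN with DU:UN = 4:5 ⇒ U = (16/9, -4/9)
3. Q is where the line through D parallel to GY meets line SU ⇒ Q = (-44/5, 28/5)
Q = S + t·(U−S) with t = -63/5, so SQ:QU = t:(1−t) = -63/5:68/5

SQ:QU = -63/68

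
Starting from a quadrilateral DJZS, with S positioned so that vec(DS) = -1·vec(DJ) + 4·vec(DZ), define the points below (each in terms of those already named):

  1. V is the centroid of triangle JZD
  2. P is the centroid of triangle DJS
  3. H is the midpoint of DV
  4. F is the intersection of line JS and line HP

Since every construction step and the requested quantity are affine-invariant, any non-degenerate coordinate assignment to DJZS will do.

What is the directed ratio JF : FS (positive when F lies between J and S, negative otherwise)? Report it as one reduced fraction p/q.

JF:FS = 17/13

Choose coordinates D = (0, 0), J = (1, 0), Z = (0, 1), S = (-1, 4).
1. V is the centroid of triangle JZD ⇒ V = (1/3, 1/3)
2. P is the centroid of triangle DJS ⇒ P = (0, 4/3)
3. H is the midpoint of DV ⇒ H = (1/6, 1/6)
4. F is the intersection of line JS and line HP ⇒ F = (-2/15, 34/15)
F = J + t·(S−J) with t = 17/30, so JF:FS = t:(1−t) = 17/30:13/30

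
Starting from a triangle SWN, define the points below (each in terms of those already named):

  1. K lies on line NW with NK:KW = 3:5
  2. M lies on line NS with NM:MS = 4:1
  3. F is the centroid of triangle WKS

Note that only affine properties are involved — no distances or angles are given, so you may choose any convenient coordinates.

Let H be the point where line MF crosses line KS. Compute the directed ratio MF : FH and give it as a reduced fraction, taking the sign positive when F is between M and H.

Work in coordinates with S = (0, 0), W = (1, 0), N = (0, 1).
1. K lies on line NW with NK:KW = 3:5 ⇒ K = (3/8, 5/8)
2. M lies on line NS with NM:MS = 4:1 ⇒ M = (0, 1/5)
3. F is the centroid of triangle WKS ⇒ F = (11/24, 5/24)
line MF meets KS at H = (33/272, 55/272)
F = M + t·(H−M) with t = 34/9, so MF:FH = 34/9:-25/9

MF:FH = -34/25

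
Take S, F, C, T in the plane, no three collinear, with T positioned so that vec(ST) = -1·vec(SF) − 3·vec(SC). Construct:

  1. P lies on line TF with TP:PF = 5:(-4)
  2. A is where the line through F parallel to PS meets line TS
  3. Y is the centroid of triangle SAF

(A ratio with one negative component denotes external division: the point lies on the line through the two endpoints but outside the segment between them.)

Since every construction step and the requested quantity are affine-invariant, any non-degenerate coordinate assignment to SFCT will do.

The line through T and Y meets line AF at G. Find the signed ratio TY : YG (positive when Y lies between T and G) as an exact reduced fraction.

TY:YG = -7/4

Set S = (0, 0), F = (1, 0), C = (0, 1), T = (-1, -3); any affine frame gives the same invariant.
1. P lies on line TF with TP:PF = 5:(-4) ⇒ P = (9, 12)
2. A is where the line through F parallel to PS meets line TS ⇒ A = (-4/5, -12/5)
3. Y is the centroid of triangle SAF ⇒ Y = (1/15, -4/5)
line TY meets AF at G = (-19/35, -72/35)
Y = T + t·(G−T) with t = 7/3, so TY:YG = 7/3:-4/3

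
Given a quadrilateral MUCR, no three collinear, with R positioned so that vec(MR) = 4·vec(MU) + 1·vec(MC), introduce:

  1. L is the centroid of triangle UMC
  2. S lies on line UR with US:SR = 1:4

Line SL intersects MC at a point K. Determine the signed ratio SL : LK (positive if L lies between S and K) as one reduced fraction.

SL:LK = 19/5

Set M = (0, 0), U = (1, 0), C = (0, 1), R = (4, 1); any affine frame gives the same invariant.
1. L is the centroid of triangle UMC ⇒ L = (1/3, 1/3)
2. S lies on line UR with US:SR = 1:4 ⇒ S = (8/5, 1/5)
line SL meets MC at K = (0, 7/19)
L = S + t·(K−S) with t = 19/24, so SL:LK = 19/24:5/24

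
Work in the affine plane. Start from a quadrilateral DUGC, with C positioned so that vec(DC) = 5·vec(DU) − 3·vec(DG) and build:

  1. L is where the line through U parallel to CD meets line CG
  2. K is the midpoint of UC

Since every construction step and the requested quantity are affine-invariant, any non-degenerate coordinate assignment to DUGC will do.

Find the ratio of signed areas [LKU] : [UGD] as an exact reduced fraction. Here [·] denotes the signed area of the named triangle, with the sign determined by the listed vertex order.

[LKU]:[UGD] = -3/10

Choose coordinates D = (0, 0), U = (1, 0), G = (0, 1), C = (5, -3).
1. L is where the line through U parallel to CD meets line CG ⇒ L = (2, -3/5)
2. K is the midpoint of UC ⇒ K = (3, -3/2)
2·[LKU] = -3/10, 2·[UGD] = 1
[LKU]:[UGD] = -3/10:1 = -3/10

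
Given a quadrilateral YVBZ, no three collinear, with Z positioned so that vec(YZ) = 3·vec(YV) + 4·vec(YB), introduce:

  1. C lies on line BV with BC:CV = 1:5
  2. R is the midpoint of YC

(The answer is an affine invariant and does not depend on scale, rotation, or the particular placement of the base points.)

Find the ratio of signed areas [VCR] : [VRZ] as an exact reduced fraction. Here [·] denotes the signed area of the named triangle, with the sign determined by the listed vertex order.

[VCR]:[VRZ] = -5/54

Assign Y = (0, 0), V = (1, 0), B = (0, 1), Z = (3, 4) — the answer is frame-independent, so this choice is without loss of generality.
1. C lies on line BV with BC:CV = 1:5 ⇒ C = (1/6, 5/6)
2. R is the midpoint of YC ⇒ R = (1/12, 5/12)
2·[VCR] = 5/12, 2·[VRZ] = -9/2
[VCR]:[VRZ] = 5/12:-9/2 = -5/54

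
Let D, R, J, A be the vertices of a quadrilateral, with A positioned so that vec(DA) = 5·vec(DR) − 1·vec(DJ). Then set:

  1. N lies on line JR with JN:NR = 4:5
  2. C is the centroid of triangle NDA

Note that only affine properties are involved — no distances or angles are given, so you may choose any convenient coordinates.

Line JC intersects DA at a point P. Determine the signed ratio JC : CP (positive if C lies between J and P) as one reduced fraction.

JC:CP = 106/29

Set D = (0, 0), R = (1, 0), J = (0, 1), A = (5, -1); any affine frame gives the same invariant.
1. N lies on line JR with JN:NR = 4:5 ⇒ N = (4/9, 5/9)
2. C is the centroid of triangle NDA ⇒ C = (49/27, -4/27)
line JC meets DA at P = (245/106, -49/106)
C = J + t·(P−J) with t = 106/135, so JC:CP = 106/135:29/135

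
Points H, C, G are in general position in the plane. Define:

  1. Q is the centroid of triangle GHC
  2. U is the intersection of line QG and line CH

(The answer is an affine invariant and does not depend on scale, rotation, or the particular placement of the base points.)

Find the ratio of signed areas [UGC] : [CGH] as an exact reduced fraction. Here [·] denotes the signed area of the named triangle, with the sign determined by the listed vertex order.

[UGC]:[CGH] = -1/2

Set H = (0, 0), C = (1, 0), G = (0, 1); any affine frame gives the same invariant.
1. Q is the centroid of triangle GHC ⇒ Q = (1/3, 1/3)
2. U is the intersection of line QG and line CH ⇒ U = (1/2, 0)
2·[UGC] = -1/2, 2·[CGH] = 1
[UGC]:[CGH] = -1/2:1 = -1/2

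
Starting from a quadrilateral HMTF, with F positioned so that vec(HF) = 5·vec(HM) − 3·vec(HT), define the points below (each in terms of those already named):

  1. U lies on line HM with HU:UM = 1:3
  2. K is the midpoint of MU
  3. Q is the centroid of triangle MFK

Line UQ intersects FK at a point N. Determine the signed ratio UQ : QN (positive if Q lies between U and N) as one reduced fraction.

UQ:QN = -4

Set H = (0, 0), M = (1, 0), T = (0, 1), F = (5, -3); any affine frame gives the same invariant.
1. U lies on line HM with HU:UM = 1:3 ⇒ U = (1/4, 0)
2. K is the midpoint of MU ⇒ K = (5/8, 0)
3. Q is the centroid of triangle MFK ⇒ Q = (53/24, -1)
line UQ meets FK at N = (55/32, -3/4)
Q = U + t·(N−U) with t = 4/3, so UQ:QN = 4/3:-1/3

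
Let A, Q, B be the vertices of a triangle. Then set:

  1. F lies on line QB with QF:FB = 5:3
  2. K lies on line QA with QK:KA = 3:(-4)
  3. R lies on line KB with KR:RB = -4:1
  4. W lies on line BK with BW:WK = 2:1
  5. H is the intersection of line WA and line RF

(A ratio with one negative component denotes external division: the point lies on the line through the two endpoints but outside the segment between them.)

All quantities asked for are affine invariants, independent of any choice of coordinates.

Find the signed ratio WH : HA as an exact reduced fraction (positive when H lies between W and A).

Choose coordinates A = (0, 0), Q = (1, 0), B = (0, 1).
1. F lies on line QB with QF:FB = 5:3 ⇒ F = (3/8, 5/8)
2. K lies on line QA with QK:KA = 3:(-4) ⇒ K = (4, 0)
3. R lies on line KB with KR:RB = -4:1 ⇒ R = (-4/3, 4/3)
4. W lies on line BK with BW:WK = 2:1 ⇒ W = (8/3, 1/3)
5. H is the intersection of line WA and line RF ⇒ H = (256/177, 32/177)
H = W + t·(A−W) with t = 27/59, so WH:HA = t:(1−t) = 27/59:32/59

WH:HA = 27/32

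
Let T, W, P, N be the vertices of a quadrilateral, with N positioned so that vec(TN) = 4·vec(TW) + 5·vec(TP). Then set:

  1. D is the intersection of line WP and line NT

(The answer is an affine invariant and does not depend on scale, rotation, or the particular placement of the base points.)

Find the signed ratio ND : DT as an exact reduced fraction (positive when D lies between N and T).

Work in coordinates with T = (0, 0), W = (1, 0), P = (0, 1), N = (4, 5).
1. D is the intersection of line WP and line NT ⇒ D = (4/9, 5/9)
D = N + t·(T−N) with t = 8/9, so ND:DT = t:(1−t) = 8/9:1/9

ND:DT = 8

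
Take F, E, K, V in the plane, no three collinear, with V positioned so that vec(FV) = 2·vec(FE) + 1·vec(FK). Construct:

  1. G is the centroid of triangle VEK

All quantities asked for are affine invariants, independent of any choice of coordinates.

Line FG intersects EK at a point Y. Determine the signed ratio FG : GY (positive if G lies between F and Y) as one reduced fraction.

Assign F = (0, 0), E = (1, 0), K = (0, 1), V = (2, 1) — the answer is frame-independent, so this choice is without loss of generality.
1. G is the centroid of triangle VEK ⇒ G = (1, 2/3)
line FG meets EK at Y = (3/5, 2/5)
G = F + t·(Y−F) with t = 5/3, so FG:GY = 5/3:-2/3

FG:GY = -5/2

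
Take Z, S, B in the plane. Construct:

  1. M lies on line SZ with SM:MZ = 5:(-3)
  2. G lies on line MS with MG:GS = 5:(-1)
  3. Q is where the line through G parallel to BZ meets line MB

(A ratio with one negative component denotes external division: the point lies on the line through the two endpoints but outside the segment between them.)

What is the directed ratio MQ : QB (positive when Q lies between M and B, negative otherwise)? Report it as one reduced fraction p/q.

MQ:QB = -25/13

Work in coordinates with Z = (0, 0), S = (1, 0), B = (0, 1).
1. M lies on line SZ with SM:MZ = 5:(-3) ⇒ M = (-3/2, 0)
2. G lies on line MS with MG:GS = 5:(-1) ⇒ G = (13/8, 0)
3. Q is where the line through G parallel to BZ meets line MB ⇒ Q = (13/8, 25/12)
Q = M + t·(B−M) with t = 25/12, so MQ:QB = t:(1−t) = 25/12:-13/12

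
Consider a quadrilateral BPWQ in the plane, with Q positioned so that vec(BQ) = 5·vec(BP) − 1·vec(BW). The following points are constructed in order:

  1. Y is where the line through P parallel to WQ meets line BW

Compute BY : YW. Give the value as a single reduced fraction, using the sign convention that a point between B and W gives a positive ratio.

Assign B = (0, 0), P = (1, 0), W = (0, 1), Q = (5, -1) — the answer is frame-independent, so this choice is without loss of generality.
1. Y is where the line through P parallel to WQ meets line BW ⇒ Y = (0, 2/5)
Y = B + t·(W−B) with t = 2/5, so BY:YW = t:(1−t) = 2/5:3/5

BY:YW = 2/3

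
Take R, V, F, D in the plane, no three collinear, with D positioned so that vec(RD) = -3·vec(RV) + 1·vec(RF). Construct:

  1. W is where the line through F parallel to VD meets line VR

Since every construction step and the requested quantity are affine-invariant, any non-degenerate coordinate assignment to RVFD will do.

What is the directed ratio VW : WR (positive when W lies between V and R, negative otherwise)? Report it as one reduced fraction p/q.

VW:WR = -3/4

Assign R = (0, 0), V = (1, 0), F = (0, 1), D = (-3, 1) — the answer is frame-independent, so this choice is without loss of generality.
1. W is where the line through F parallel to VD meets line VR ⇒ W = (4, 0)
W = V + t·(R−V) with t = -3, so VW:WR = t:(1−t) = -3:4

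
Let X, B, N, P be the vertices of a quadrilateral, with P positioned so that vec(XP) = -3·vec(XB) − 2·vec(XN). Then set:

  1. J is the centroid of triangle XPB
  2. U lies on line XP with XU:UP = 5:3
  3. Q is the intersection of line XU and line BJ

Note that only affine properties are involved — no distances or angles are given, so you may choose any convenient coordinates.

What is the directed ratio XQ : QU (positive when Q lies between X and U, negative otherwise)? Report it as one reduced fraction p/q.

Set X = (0, 0), B = (1, 0), N = (0, 1), P = (-3, -2); any affine frame gives the same invariant.
1. J is the centroid of triangle XPB ⇒ J = (-2/3, -2/3)
2. U lies on line XP with XU:UP = 5:3 ⇒ U = (-15/8, -5/4)
3. Q is the intersection of line XU and line BJ ⇒ Q = (-3/2, -1)
Q = X + t·(U−X) with t = 4/5, so XQ:QU = t:(1−t) = 4/5:1/5

XQ:QU = 4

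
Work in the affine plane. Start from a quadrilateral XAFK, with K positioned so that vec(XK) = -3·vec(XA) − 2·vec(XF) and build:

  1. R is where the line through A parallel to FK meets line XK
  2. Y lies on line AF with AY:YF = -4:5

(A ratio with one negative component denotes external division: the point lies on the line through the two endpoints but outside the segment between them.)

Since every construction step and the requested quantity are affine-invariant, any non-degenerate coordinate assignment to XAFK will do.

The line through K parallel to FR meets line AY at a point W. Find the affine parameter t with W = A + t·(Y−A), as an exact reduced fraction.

Work in coordinates with X = (0, 0), A = (1, 0), F = (0, 1), K = (-3, -2).
1. R is where the line through A parallel to FK meets line XK ⇒ R = (3, 2)
2. Y lies on line AF with AY:YF = -4:5 ⇒ Y = (5, -4)
through K parallel to FR: direction (3, 1); meets AY at W = (3/2, -1/2)
W = A + t·(Y−A) with t = 1/8

t = 1/8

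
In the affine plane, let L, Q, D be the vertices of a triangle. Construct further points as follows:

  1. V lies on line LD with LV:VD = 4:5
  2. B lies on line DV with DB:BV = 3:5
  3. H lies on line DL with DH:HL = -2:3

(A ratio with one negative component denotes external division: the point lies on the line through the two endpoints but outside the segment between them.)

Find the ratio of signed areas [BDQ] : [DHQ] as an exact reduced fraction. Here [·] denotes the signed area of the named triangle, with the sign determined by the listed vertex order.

Set L = (0, 0), Q = (1, 0), D = (0, 1); any affine frame gives the same invariant.
1. V lies on line LD with LV:VD = 4:5 ⇒ V = (0, 4/9)
2. B lies on line DV with DB:BV = 3:5 ⇒ B = (0, 19/24)
3. H lies on line DL with DH:HL = -2:3 ⇒ H = (0, 3)
2·[BDQ] = -5/24, 2·[DHQ] = -2
[BDQ]:[DHQ] = -5/24:-2 = 5/48

[BDQ]:[DHQ] = 5/48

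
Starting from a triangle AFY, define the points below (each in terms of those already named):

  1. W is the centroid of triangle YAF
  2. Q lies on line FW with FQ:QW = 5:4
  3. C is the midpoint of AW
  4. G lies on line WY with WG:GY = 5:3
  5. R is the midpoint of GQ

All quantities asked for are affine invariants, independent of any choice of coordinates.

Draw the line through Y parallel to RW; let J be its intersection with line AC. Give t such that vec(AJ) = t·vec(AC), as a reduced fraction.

Set A = (0, 0), F = (1, 0), Y = (0, 1); any affine frame gives the same invariant.
1. W is the centroid of triangle YAF ⇒ W = (1/3, 1/3)
2. Q lies on line FW with FQ:QW = 5:4 ⇒ Q = (17/27, 5/27)
3. C is the midpoint of AW ⇒ C = (1/6, 1/6)
4. G lies on line WY with WG:GY = 5:3 ⇒ G = (1/8, 3/4)
5. R is the midpoint of GQ ⇒ R = (163/432, 101/216)
through Y parallel to RW: direction (-19/432, -29/216); meets AC at J = (-19/39, -19/39)
J = A + t·(C−A) with t = -38/13

t = -38/13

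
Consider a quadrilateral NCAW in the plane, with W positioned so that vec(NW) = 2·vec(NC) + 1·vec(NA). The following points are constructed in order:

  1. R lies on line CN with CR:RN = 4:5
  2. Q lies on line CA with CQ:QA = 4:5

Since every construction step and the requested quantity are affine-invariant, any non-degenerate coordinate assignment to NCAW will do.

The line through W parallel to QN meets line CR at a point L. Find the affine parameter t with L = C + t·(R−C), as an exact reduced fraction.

t = 9/16

Assign N = (0, 0), C = (1, 0), A = (0, 1), W = (2, 1) — the answer is frame-independent, so this choice is without loss of generality.
1. R lies on line CN with CR:RN = 4:5 ⇒ R = (5/9, 0)
2. Q lies on line CA with CQ:QA = 4:5 ⇒ Q = (5/9, 4/9)
through W parallel to QN: direction (-5/9, -4/9); meets CR at L = (3/4, 0)
L = C + t·(R−C) with t = 9/16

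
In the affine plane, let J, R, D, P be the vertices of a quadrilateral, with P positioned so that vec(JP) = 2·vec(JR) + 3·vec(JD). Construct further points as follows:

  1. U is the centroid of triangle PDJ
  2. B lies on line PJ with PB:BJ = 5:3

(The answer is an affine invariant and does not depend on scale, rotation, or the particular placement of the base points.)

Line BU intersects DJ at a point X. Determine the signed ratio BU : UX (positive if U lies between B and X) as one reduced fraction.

Assign J = (0, 0), R = (1, 0), D = (0, 1), P = (2, 3) — the answer is frame-independent, so this choice is without loss of generality.
1. U is the centroid of triangle PDJ ⇒ U = (2/3, 4/3)
2. B lies on line PJ with PB:BJ = 5:3 ⇒ B = (3/4, 9/8)
line BU meets DJ at X = (0, 3)
U = B + t·(X−B) with t = 1/9, so BU:UX = 1/9:8/9

BU:UX = 1/8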